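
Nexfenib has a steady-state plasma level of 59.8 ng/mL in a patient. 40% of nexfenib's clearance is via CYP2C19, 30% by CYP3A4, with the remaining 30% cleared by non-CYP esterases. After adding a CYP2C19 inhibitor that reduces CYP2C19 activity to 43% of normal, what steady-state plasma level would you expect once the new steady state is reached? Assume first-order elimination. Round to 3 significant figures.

CYP2C19: 0.4 × 0.43 = 0.172
CYP3A4: 0.3 (unchanged)
Other: 0.3 (unchanged)
New clearance relative to baseline: 0.172 + 0.3 + 0.3 = 0.772.
Steady-state plasma level ∝ 1/CL, so new value = 59.8 / 0.772 = 77.5 ng/mL.

77.5 ng/mL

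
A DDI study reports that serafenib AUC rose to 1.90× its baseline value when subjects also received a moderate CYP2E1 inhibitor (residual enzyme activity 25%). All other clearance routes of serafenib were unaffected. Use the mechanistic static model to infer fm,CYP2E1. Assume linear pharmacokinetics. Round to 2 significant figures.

Let fm be the CYP2E1 fraction. New clearance relative to baseline = fm × 0.25 + (1 − fm).
AUC ratio = 1 / (new CL fraction), so new CL fraction = 1 / 1.90 = 0.5263.
fm × 0.25 + 1 − fm = 0.5263  ⇒  fm × (0.25 − 1) = −0.4737  ⇒  fm = 0.63.

0.63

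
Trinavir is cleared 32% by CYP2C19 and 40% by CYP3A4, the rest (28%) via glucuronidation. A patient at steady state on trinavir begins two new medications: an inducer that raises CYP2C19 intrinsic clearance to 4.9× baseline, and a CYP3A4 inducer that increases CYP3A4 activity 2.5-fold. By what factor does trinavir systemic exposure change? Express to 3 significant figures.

The CYP2C19 pathway (32% of clearance) rises to 4.9× activity: 0.32 × 4.9 = 1.568.
The CYP3A4 pathway (40% of clearance) increases to 2.5× activity: 0.4 × 2.5 = 1.
Non-CYP routes (28%) are unchanged.
CL_new/CL_old = 1.568 + 1 + 0.28 = 2.848.
Systemic exposure ∝ 1/CL: fold-change = 1 / 2.848 = 0.351.

0.351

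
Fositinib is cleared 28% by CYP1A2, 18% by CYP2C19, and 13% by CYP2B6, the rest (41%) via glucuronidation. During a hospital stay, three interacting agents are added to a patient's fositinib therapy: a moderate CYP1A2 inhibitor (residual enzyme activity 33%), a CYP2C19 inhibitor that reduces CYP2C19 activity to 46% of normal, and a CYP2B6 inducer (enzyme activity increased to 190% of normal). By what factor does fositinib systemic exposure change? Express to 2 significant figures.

The CYP1A2 pathway (28% of clearance) is reduced to 0.33× activity: 0.28 × 0.33 = 0.0924.
The CYP2C19 pathway (18% of clearance) drops to 0.46× activity: 0.18 × 0.46 = 0.0828.
The CYP2B6 pathway (13% of clearance) rises to 1.9× activity: 0.13 × 1.9 = 0.247.
Non-CYP routes (41%) are unchanged.
New clearance relative to baseline: 0.0924 + 0.0828 + 0.247 + 0.41 = 0.8322.
Because systemic exposure varies inversely with clearance, the combined effect is 1 / 0.8322 = 1.2.

1.2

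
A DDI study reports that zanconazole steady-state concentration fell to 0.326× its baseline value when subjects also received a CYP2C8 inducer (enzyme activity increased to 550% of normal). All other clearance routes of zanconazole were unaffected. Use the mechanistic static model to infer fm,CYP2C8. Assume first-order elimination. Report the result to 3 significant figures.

0.459

CL'/CL = 1 / 0.326 = 3.067
5.5·fm + (1 − fm) = 3.067
fm = (3.067 − 1) / (5.5 − 1) = 0.459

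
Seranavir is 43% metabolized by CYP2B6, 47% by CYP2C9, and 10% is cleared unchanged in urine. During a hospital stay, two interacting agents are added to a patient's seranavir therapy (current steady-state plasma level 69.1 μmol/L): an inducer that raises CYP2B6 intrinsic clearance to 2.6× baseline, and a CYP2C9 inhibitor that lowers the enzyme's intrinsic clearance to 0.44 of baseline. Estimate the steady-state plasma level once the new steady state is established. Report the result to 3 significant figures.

48.5 μmol/L

The CYP2B6 pathway (43% of clearance) rises to 2.6× activity: 0.43 × 2.6 = 1.118.
The CYP2C9 pathway (47% of clearance) drops to 0.44× activity: 0.47 × 0.44 = 0.2068.
The remaining 10% of clearance is unaffected.
CL_new/CL_old = 1.118 + 0.2068 + 0.1 = 1.4248.
New steady-state plasma level = 69.1 / 1.4248 = 48.5 μmol/L (concentration scales inversely with clearance).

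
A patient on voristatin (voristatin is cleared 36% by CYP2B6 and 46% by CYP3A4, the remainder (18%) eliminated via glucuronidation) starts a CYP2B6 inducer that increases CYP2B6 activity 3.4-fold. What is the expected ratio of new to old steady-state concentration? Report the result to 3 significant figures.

CYP2B6: 0.36 × 3.4 = 1.224
CYP3A4: 0.46 (unchanged)
Other: 0.18 (unchanged)
New clearance relative to baseline: 1.224 + 0.46 + 0.18 = 1.864.
Steady-state concentration is inversely proportional to clearance, so the fold-change is 1 / 1.864 = 0.536.

0.536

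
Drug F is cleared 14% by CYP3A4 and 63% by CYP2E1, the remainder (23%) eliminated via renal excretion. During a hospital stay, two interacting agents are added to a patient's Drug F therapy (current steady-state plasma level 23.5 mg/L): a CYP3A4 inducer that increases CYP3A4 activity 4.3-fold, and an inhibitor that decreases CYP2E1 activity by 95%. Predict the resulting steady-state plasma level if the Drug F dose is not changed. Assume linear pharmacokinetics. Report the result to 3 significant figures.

27.2 mg/L

CYP3A4: 0.14 × 4.3 = 0.602
CYP2E1: 0.63 × 0.05 = 0.0315
Other: 0.23 (unchanged)
New clearance relative to baseline: 0.602 + 0.0315 + 0.23 = 0.8635.
New steady-state plasma level = 23.5 / 0.8635 = 27.2 mg/L (concentration scales inversely with clearance).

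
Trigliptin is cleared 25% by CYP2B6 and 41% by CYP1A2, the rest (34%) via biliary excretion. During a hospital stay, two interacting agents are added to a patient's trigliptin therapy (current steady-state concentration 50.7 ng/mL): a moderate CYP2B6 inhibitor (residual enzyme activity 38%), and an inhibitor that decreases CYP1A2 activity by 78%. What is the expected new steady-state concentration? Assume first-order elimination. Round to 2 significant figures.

The CYP2B6 pathway (25% of clearance) is reduced to 0.38× activity: 0.25 × 0.38 = 0.095.
The CYP1A2 pathway (41% of clearance) drops to 0.22× activity: 0.41 × 0.22 = 0.0902.
The remaining 34% of clearance is unaffected.
CL_new/CL_old = 0.095 + 0.0902 + 0.34 = 0.5252.
Steady-state concentration ∝ 1/CL: new value = 50.7 / 0.5252 = 97 ng/mL.

97 ng/mL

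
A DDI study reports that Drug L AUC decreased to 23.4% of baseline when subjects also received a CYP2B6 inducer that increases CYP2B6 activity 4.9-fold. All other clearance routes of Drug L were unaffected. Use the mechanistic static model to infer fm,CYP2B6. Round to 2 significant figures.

CL'/CL = 1 / 0.234 = 4.274
4.9·fm + (1 − fm) = 4.274
fm = (4.274 − 1) / (4.9 − 1) = 0.84

0.84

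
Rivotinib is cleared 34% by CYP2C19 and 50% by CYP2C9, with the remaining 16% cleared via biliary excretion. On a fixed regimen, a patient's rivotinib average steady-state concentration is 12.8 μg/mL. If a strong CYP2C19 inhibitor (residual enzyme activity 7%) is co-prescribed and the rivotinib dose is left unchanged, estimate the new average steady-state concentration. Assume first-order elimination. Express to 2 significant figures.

CYP2C19: 0.34 × 0.07 = 0.0238
CYP2C9: 0.5 (unchanged)
Other: 0.16 (unchanged)
Relative clearance = 0.0238 + 0.5 + 0.16 = 0.6838.
Average steady-state concentration ∝ 1/CL, so new value = 12.8 / 0.6838 = 19 μg/mL.

19 μg/mL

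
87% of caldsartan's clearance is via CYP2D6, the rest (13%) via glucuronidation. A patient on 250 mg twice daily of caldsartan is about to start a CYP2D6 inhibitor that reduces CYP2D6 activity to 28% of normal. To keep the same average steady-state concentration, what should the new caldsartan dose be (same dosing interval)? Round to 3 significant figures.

CYP2D6: 0.87 × 0.28 = 0.2436
Other: 0.13 (unchanged)
New clearance relative to baseline: 0.2436 + 0.13 = 0.3736.
Exposure is unchanged when dose changes in proportion to clearance. New dose = 250 mg × 0.3736 = 93.4 mg.

93.4 mg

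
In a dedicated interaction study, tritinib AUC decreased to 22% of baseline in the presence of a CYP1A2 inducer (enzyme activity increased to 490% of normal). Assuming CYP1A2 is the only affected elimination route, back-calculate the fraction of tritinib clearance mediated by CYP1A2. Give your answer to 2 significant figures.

CL'/CL = 1 / 0.220 = 4.545
4.9·fm + (1 − fm) = 4.545
fm = (4.545 − 1) / (4.9 − 1) = 0.91

0.91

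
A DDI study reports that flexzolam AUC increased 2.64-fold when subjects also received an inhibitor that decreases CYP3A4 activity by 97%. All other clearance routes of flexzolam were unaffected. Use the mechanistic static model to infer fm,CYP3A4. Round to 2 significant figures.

Write x for the fraction cleared via CYP3A4. The observed AUC change means clearance fell to 1/2.64 = 0.3788 of baseline.
Setting x·0.03 + (1 − x) = 0.3788 and solving: x = (0.3788 − 1)/(0.03 − 1) = 0.64.

0.64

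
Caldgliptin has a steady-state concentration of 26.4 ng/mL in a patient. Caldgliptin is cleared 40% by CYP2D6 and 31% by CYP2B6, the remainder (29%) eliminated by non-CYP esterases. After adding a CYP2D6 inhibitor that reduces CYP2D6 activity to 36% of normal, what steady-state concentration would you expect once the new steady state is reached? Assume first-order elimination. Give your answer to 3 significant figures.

35.5 ng/mL

The CYP2D6 pathway (40% of clearance) drops to 0.36× activity: 0.4 × 0.36 = 0.144.
CYP2B6 (31%) and the residual 29% are unaffected.
Relative clearance = 0.144 + 0.31 + 0.29 = 0.744.
Steady-state concentration ∝ 1/CL, so new value = 26.4 / 0.744 = 35.5 ng/mL.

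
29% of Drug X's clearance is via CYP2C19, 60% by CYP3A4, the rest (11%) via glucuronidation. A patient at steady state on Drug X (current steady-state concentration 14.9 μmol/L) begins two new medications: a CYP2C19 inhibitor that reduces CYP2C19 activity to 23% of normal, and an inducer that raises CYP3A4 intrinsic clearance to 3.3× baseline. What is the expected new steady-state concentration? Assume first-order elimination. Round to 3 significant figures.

6.91 μmol/L

The CYP2C19 pathway (29% of clearance) is reduced to 0.23× activity: 0.29 × 0.23 = 0.0667.
The CYP3A4 pathway (60% of clearance) increases to 3.3× activity: 0.6 × 3.3 = 1.98.
The remaining 11% of clearance is unaffected.
New clearance relative to baseline: 0.0667 + 1.98 + 0.11 = 2.1567.
Steady-state concentration ∝ 1/CL: new value = 14.9 / 2.1567 = 6.91 μmol/L.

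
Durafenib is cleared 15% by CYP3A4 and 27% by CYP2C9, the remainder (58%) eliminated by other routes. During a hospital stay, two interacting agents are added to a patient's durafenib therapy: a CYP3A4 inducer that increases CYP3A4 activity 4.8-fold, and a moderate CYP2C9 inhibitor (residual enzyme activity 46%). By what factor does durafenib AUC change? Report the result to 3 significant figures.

0.702

CYP3A4: 0.15 × 4.8 = 0.72
CYP2C9: 0.27 × 0.46 = 0.1242
Other: 0.58 (unchanged)
New clearance relative to baseline: 0.72 + 0.1242 + 0.58 = 1.4242.
AUC ∝ 1/CL: fold-change = 1 / 1.4242 = 0.702.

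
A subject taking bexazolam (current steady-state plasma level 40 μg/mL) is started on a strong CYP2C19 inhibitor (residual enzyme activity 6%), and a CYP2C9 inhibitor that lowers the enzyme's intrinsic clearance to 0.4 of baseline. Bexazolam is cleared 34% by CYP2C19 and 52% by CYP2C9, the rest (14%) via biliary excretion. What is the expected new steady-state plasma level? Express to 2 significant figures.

CYP2C19: 0.34 × 0.06 = 0.0204
CYP2C9: 0.52 × 0.4 = 0.208
Other: 0.14 (unchanged)
New clearance relative to baseline: 0.0204 + 0.208 + 0.14 = 0.3684.
New steady-state plasma level = 40 / 0.3684 = 1.1 × 10² μg/mL (concentration scales inversely with clearance).

1.1 × 10² μg/mL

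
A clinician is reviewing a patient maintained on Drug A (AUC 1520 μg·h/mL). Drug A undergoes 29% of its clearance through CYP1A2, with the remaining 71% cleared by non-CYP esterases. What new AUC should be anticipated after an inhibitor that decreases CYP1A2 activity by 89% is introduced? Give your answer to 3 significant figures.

CYP1A2: 0.29 × 0.11 = 0.0319
Other: 0.71 (unchanged)
CL_new/CL_old = 0.0319 + 0.71 = 0.7419.
With dosing unchanged, AUC scales as 1/CL: 1520 / 0.7419 = 2.05 × 10³ μg·h/mL.

2.05 × 10³ μg·h/mL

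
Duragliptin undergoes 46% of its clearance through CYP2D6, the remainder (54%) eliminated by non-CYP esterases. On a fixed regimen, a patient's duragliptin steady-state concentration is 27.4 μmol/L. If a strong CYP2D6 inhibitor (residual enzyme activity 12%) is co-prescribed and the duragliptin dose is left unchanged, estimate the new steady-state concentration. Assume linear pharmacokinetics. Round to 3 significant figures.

CYP2D6: 0.46 × 0.12 = 0.0552
Other: 0.54 (unchanged)
New clearance relative to baseline: 0.0552 + 0.54 = 0.5952.
New steady-state concentration = baseline ÷ relative clearance = 27.4 / 0.5952 = 46.0 μmol/L.

46.0 μmol/L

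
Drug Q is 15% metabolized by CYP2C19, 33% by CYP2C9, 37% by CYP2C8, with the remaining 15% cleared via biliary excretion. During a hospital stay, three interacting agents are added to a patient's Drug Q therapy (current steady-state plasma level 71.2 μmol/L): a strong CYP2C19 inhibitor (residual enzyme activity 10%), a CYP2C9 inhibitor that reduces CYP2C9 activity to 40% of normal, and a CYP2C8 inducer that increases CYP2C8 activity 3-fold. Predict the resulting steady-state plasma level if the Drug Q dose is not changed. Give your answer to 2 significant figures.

51 μmol/L

CYP2C19: 0.15 × 0.1 = 0.015
CYP2C9: 0.33 × 0.4 = 0.132
CYP2C8: 0.37 × 3 = 1.11
Other: 0.15 (unchanged)
Relative clearance = 0.015 + 0.132 + 1.11 + 0.15 = 1.407.
Dividing the baseline by the relative clearance: 71.2 / 1.407 = 51 μmol/L.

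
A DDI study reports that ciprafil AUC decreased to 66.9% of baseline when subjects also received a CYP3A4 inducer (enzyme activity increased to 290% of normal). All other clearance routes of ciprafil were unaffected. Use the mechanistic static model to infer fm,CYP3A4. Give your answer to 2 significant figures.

Write x for the fraction cleared via CYP3A4. The observed AUC change means clearance rose to 1/0.669 = 1.495 of baseline.
Setting x·2.9 + (1 − x) = 1.495 and solving: x = (1.495 − 1)/(2.9 − 1) = 0.26.

0.26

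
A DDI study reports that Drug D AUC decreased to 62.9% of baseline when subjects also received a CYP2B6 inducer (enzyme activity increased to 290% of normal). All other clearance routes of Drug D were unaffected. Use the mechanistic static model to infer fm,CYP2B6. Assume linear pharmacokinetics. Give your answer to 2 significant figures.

Write x for the fraction cleared via CYP2B6. The observed AUC change means clearance rose to 1/0.629 = 1.59 of baseline.
Setting x·2.9 + (1 − x) = 1.59 and solving: x = (1.59 − 1)/(2.9 − 1) = 0.31.

0.31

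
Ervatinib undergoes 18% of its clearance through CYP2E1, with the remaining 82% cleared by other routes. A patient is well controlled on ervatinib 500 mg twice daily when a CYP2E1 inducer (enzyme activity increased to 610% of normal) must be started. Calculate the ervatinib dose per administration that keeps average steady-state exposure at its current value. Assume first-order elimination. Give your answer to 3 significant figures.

959 mg

The CYP2E1 pathway (18% of clearance) rises to 6.1× activity: 0.18 × 6.1 = 1.098.
Non-CYP routes (82%) are unchanged.
Relative clearance = 1.098 + 0.82 = 1.918.
Exposure is unchanged when dose changes in proportion to clearance. New dose = 500 mg × 1.918 = 959 mg.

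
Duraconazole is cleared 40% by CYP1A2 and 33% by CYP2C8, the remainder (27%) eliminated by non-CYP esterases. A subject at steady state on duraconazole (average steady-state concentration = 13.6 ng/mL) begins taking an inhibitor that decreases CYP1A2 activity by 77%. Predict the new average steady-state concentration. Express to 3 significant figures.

CYP1A2: 0.4 × 0.23 = 0.092
CYP2C8: 0.33 (unchanged)
Other: 0.27 (unchanged)
CL_new/CL_old = 0.092 + 0.33 + 0.27 = 0.692.
With dosing unchanged, average steady-state concentration scales as 1/CL: 13.6 / 0.692 = 19.7 ng/mL.

19.7 ng/mL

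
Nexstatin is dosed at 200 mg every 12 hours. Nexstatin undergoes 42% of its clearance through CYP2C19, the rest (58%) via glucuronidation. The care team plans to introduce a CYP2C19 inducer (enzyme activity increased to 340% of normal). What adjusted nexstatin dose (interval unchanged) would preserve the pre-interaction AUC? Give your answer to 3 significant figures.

CYP2C19: 0.42 × 3.4 = 1.428
Other: 0.58 (unchanged)
Relative clearance = 1.428 + 0.58 = 2.008.
To maintain the same steady-state level, dose must scale with clearance: new dose = 200 × 2.008 = 402 mg.

402 mg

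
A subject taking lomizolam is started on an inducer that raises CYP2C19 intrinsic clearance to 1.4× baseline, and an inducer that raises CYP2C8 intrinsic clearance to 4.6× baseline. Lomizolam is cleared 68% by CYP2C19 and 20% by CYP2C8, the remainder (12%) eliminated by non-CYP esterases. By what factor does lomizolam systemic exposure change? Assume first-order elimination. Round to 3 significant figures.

0.502

The CYP2C19 pathway (68% of clearance) rises to 1.4× activity: 0.68 × 1.4 = 0.952.
The CYP2C8 pathway (20% of clearance) rises to 4.6× activity: 0.2 × 4.6 = 0.92.
Non-CYP routes (12%) are unchanged.
CL_new/CL_old = 0.952 + 0.92 + 0.12 = 1.992.
Net systemic exposure ratio = 1 / 1.992 = 0.502.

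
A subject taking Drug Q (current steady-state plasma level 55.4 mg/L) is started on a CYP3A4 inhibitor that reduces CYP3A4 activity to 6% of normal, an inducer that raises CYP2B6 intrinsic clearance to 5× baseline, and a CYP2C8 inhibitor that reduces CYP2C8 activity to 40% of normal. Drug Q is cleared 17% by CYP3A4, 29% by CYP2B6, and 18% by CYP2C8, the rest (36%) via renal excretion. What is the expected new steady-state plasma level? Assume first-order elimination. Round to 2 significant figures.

The CYP3A4 pathway (17% of clearance) falls to 0.06× activity: 0.17 × 0.06 = 0.0102.
The CYP2B6 pathway (29% of clearance) rises to 5× activity: 0.29 × 5 = 1.45.
The CYP2C8 pathway (18% of clearance) falls to 0.4× activity: 0.18 × 0.4 = 0.072.
Non-CYP routes (36%) are unchanged.
CL_new/CL_old = 0.0102 + 1.45 + 0.072 + 0.36 = 1.8922.
New steady-state plasma level = 55.4 / 1.8922 = 29 mg/L (concentration scales inversely with clearance).

29 mg/L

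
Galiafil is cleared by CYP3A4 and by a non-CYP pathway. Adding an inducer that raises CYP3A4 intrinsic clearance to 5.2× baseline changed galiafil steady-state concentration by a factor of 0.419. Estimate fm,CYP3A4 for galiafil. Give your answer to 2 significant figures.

CL'/CL = 1 / 0.419 = 2.387
5.2·fm + (1 − fm) = 2.387
fm = (2.387 − 1) / (5.2 − 1) = 0.33

0.33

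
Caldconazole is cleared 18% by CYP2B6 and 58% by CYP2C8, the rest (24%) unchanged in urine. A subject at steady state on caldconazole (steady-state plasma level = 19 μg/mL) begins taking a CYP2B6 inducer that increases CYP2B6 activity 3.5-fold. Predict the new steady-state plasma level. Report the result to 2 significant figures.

The CYP2B6 pathway (18% of clearance) is boosted to 3.5× activity: 0.18 × 3.5 = 0.63.
CYP2C8 (58%) and the residual 24% are unaffected.
New clearance relative to baseline: 0.63 + 0.58 + 0.24 = 1.45.
Steady-state plasma level ∝ 1/CL, so new value = 19 / 1.45 = 13 μg/mL.

13 μg/mL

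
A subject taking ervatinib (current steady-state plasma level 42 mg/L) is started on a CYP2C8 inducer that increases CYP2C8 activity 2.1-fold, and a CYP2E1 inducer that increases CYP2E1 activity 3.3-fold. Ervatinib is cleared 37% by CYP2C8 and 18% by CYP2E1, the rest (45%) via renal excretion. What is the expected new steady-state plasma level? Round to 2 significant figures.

The CYP2C8 pathway (37% of clearance) increases to 2.1× activity: 0.37 × 2.1 = 0.777.
The CYP2E1 pathway (18% of clearance) increases to 3.3× activity: 0.18 × 3.3 = 0.594.
Non-CYP routes (45%) are unchanged.
Relative clearance = 0.777 + 0.594 + 0.45 = 1.821.
New steady-state plasma level = 42 / 1.821 = 23 mg/L (concentration scales inversely with clearance).

23 mg/L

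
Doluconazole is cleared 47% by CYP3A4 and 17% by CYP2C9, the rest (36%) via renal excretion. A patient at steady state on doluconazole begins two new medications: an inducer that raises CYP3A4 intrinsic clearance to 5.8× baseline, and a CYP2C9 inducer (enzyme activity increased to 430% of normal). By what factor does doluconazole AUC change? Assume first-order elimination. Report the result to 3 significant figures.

0.262

The CYP3A4 pathway (47% of clearance) rises to 5.8× activity: 0.47 × 5.8 = 2.726.
The CYP2C9 pathway (17% of clearance) increases to 4.3× activity: 0.17 × 4.3 = 0.731.
The remaining 36% of clearance is unaffected.
New clearance relative to baseline: 2.726 + 0.731 + 0.36 = 3.817.
AUC ∝ 1/CL: fold-change = 1 / 3.817 = 0.262.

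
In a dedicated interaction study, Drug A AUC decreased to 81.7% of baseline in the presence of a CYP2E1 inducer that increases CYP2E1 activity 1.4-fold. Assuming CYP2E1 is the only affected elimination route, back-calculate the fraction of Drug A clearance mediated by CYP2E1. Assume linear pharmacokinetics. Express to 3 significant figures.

Let x = fm,CYP2E1. Because AUC ∝ 1/CL, relative clearance rose to 1/0.817 = 1.224.
Setting x·1.4 + (1 − x) = 1.224 and solving: x = (1.224 − 1)/(1.4 − 1) = 0.560.

0.560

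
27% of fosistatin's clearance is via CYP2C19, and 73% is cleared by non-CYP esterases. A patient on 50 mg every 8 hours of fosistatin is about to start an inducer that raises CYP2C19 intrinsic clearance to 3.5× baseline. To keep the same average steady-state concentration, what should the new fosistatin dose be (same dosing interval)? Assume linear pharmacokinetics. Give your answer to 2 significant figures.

84 mg

The CYP2C19 pathway (27% of clearance) is boosted to 3.5× activity: 0.27 × 3.5 = 0.945.
Non-CYP routes (73%) are unchanged.
Relative clearance = 0.945 + 0.73 = 1.675.
Exposure is unchanged when dose changes in proportion to clearance. New dose = 50 mg × 1.675 = 84 mg.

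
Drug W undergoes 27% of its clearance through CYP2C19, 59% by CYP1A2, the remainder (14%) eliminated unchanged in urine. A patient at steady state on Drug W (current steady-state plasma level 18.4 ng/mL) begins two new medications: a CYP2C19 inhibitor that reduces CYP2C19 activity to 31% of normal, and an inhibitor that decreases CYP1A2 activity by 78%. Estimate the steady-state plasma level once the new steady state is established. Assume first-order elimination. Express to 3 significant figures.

52.1 ng/mL

The CYP2C19 pathway (27% of clearance) is reduced to 0.31× activity: 0.27 × 0.31 = 0.0837.
The CYP1A2 pathway (59% of clearance) drops to 0.22× activity: 0.59 × 0.22 = 0.1298.
The remaining 14% of clearance is unaffected.
CL_new/CL_old = 0.0837 + 0.1298 + 0.14 = 0.3535.
Dividing the baseline by the relative clearance: 18.4 / 0.3535 = 52.1 ng/mL.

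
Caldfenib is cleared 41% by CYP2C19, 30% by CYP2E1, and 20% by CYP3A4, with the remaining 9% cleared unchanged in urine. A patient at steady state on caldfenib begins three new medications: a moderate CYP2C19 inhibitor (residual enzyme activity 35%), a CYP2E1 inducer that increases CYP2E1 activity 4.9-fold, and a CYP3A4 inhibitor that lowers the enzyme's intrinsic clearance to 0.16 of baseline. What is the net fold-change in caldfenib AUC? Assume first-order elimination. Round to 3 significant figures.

The CYP2C19 pathway (41% of clearance) is reduced to 0.35× activity: 0.41 × 0.35 = 0.1435.
The CYP2E1 pathway (30% of clearance) increases to 4.9× activity: 0.3 × 4.9 = 1.47.
The CYP3A4 pathway (20% of clearance) falls to 0.16× activity: 0.2 × 0.16 = 0.032.
Non-CYP routes (9%) are unchanged.
New clearance relative to baseline: 0.1435 + 1.47 + 0.032 + 0.09 = 1.7355.
Because AUC varies inversely with clearance, the combined effect is 1 / 1.7355 = 0.576.

0.576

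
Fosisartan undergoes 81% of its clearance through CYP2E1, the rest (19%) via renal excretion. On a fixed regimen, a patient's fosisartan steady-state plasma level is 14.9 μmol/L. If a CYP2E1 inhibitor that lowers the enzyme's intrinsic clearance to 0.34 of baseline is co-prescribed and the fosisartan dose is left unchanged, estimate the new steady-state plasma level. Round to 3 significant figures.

The CYP2E1 pathway (81% of clearance) drops to 0.34× activity: 0.81 × 0.34 = 0.2754.
Non-CYP routes (19%) are unchanged.
Relative clearance = 0.2754 + 0.19 = 0.4654.
New steady-state plasma level = baseline ÷ relative clearance = 14.9 / 0.4654 = 32.0 μmol/L.

32.0 μmol/L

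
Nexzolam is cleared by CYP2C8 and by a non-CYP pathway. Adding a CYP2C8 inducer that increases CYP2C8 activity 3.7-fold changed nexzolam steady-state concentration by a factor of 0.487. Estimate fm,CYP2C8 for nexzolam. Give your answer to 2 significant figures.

0.39

Let x = fm,CYP2C8. Because steady-state concentration ∝ 1/CL, relative clearance rose to 1/0.487 = 2.053.
Only the CYP2C8 route changed, so 2.053 = x·3.7 + (1 − x), giving x = 0.39.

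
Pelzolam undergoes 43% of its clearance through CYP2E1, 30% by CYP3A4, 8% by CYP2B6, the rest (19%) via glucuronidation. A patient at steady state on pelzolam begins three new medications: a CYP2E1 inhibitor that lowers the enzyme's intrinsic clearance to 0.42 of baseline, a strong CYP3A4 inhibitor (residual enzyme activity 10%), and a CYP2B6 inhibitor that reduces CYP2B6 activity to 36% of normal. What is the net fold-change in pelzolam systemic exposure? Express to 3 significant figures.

The CYP2E1 pathway (43% of clearance) falls to 0.42× activity: 0.43 × 0.42 = 0.1806.
The CYP3A4 pathway (30% of clearance) drops to 0.1× activity: 0.3 × 0.1 = 0.03.
The CYP2B6 pathway (8% of clearance) is reduced to 0.36× activity: 0.08 × 0.36 = 0.0288.
Non-CYP routes (19%) are unchanged.
CL_new/CL_old = 0.1806 + 0.03 + 0.0288 + 0.19 = 0.4294.
Net systemic exposure ratio = 1 / 0.4294 = 2.33.

2.33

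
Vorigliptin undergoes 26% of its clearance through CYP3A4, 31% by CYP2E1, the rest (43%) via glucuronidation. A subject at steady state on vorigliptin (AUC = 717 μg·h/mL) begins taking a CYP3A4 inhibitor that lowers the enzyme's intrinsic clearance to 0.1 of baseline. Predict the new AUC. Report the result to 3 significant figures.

936 μg·h/mL

The CYP3A4 pathway (26% of clearance) drops to 0.1× activity: 0.26 × 0.1 = 0.026.
CYP2E1 (31%) and the residual 43% are unaffected.
Relative clearance = 0.026 + 0.31 + 0.43 = 0.766.
New AUC = baseline ÷ relative clearance = 717 / 0.766 = 936 μg·h/mL.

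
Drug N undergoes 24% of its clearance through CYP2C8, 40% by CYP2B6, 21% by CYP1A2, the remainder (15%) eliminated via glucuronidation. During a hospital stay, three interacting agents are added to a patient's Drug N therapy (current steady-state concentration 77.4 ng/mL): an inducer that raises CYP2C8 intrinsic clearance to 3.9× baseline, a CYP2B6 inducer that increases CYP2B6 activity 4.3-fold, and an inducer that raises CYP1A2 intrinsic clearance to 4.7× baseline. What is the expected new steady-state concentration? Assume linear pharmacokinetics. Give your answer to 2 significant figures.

The CYP2C8 pathway (24% of clearance) increases to 3.9× activity: 0.24 × 3.9 = 0.936.
The CYP2B6 pathway (40% of clearance) is boosted to 4.3× activity: 0.4 × 4.3 = 1.72.
The CYP1A2 pathway (21% of clearance) rises to 4.7× activity: 0.21 × 4.7 = 0.987.
Non-CYP routes (15%) are unchanged.
Relative clearance = 0.936 + 1.72 + 0.987 + 0.15 = 3.793.
Dividing the baseline by the relative clearance: 77.4 / 3.793 = 20 ng/mL.

20 ng/mL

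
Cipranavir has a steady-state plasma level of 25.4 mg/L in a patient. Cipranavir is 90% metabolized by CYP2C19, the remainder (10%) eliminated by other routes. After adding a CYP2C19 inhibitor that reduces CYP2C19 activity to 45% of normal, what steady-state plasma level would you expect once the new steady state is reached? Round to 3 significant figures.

50.3 mg/L

The CYP2C19 pathway (90% of clearance) is reduced to 0.45× activity: 0.9 × 0.45 = 0.405.
Non-CYP routes (10%) are unchanged.
Relative clearance = 0.405 + 0.1 = 0.505.
Steady-state plasma level ∝ 1/CL, so new value = 25.4 / 0.505 = 50.3 mg/L.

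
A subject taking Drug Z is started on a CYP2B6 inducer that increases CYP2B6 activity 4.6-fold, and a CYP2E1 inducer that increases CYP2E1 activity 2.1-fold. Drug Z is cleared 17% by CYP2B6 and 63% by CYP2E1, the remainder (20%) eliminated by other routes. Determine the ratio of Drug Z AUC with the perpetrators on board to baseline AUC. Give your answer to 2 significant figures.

0.43

The CYP2B6 pathway (17% of clearance) rises to 4.6× activity: 0.17 × 4.6 = 0.782.
The CYP2E1 pathway (63% of clearance) is boosted to 2.1× activity: 0.63 × 2.1 = 1.323.
Non-CYP routes (20%) are unchanged.
Relative clearance = 0.782 + 1.323 + 0.2 = 2.305.
Net AUC ratio = 1 / 2.305 = 0.43.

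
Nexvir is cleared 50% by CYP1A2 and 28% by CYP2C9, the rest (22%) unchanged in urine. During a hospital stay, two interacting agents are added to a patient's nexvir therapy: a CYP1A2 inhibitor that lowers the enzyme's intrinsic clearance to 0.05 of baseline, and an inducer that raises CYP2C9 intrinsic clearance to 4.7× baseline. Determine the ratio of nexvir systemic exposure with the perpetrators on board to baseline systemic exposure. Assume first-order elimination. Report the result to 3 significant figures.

The CYP1A2 pathway (50% of clearance) drops to 0.05× activity: 0.5 × 0.05 = 0.025.
The CYP2C9 pathway (28% of clearance) increases to 4.7× activity: 0.28 × 4.7 = 1.316.
The remaining 22% of clearance is unaffected.
CL_new/CL_old = 0.025 + 1.316 + 0.22 = 1.561.
Net systemic exposure ratio = 1 / 1.561 = 0.641.

0.641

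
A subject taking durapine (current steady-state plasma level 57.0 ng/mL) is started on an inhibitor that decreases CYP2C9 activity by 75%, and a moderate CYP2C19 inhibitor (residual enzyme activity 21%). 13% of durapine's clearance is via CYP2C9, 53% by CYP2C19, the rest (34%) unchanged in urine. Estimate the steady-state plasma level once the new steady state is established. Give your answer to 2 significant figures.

1.2 × 10² ng/mL

The CYP2C9 pathway (13% of clearance) drops to 0.25× activity: 0.13 × 0.25 = 0.0325.
The CYP2C19 pathway (53% of clearance) is reduced to 0.21× activity: 0.53 × 0.21 = 0.1113.
The remaining 34% of clearance is unaffected.
New clearance relative to baseline: 0.0325 + 0.1113 + 0.34 = 0.4838.
New steady-state plasma level = 57.0 / 0.4838 = 1.2 × 10² ng/mL (concentration scales inversely with clearance).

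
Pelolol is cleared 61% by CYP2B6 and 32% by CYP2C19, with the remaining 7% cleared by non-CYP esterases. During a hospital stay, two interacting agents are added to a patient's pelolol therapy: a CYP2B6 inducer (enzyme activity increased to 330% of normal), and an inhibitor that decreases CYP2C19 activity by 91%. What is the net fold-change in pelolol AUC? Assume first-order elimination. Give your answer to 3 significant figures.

0.474

The CYP2B6 pathway (61% of clearance) increases to 3.3× activity: 0.61 × 3.3 = 2.013.
The CYP2C19 pathway (32% of clearance) falls to 0.09× activity: 0.32 × 0.09 = 0.0288.
The remaining 7% of clearance is unaffected.
Relative clearance = 2.013 + 0.0288 + 0.07 = 2.1118.
Because AUC varies inversely with clearance, the combined effect is 1 / 2.1118 = 0.474.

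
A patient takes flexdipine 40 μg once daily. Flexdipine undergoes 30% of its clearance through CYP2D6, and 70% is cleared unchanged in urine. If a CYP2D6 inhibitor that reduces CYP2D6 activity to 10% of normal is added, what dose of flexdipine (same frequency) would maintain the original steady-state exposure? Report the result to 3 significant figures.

The CYP2D6 pathway (30% of clearance) drops to 0.1× activity: 0.3 × 0.1 = 0.03.
The remaining 70% of clearance is unaffected.
CL_new/CL_old = 0.03 + 0.7 = 0.73.
Css,avg = (dose rate)/CL, so holding Css fixed requires dose ∝ CL: 40 × 0.73 = 29.2 μg.

29.2 μg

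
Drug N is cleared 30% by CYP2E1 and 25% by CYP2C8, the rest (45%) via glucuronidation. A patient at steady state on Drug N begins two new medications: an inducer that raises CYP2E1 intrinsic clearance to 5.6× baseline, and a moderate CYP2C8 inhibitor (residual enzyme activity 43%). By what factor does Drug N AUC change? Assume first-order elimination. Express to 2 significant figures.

CYP2E1: 0.3 × 5.6 = 1.68
CYP2C8: 0.25 × 0.43 = 0.1075
Other: 0.45 (unchanged)
Relative clearance = 1.68 + 0.1075 + 0.45 = 2.2375.
Because AUC varies inversely with clearance, the combined effect is 1 / 2.2375 = 0.45.

0.45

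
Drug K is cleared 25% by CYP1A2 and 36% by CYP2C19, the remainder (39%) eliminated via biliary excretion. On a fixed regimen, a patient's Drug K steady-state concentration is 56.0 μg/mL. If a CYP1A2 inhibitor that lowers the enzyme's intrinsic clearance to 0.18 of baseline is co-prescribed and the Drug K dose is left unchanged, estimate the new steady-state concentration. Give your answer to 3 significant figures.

70.4 μg/mL

CYP1A2: 0.25 × 0.18 = 0.045
CYP2C19: 0.36 (unchanged)
Other: 0.39 (unchanged)
Relative clearance = 0.045 + 0.36 + 0.39 = 0.795.
Steady-state concentration ∝ 1/CL, so new value = 56.0 / 0.795 = 70.4 μg/mL.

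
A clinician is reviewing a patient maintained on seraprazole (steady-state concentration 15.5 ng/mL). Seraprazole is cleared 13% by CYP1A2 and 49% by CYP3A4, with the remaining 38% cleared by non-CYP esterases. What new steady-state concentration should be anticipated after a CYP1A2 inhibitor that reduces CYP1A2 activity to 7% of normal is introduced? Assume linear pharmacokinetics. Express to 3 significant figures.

The CYP1A2 pathway (13% of clearance) drops to 0.07× activity: 0.13 × 0.07 = 0.0091.
CYP3A4 (49%) and the residual 38% are unaffected.
New clearance relative to baseline: 0.0091 + 0.49 + 0.38 = 0.8791.
New steady-state concentration = baseline ÷ relative clearance = 15.5 / 0.8791 = 17.6 ng/mL.

17.6 ng/mL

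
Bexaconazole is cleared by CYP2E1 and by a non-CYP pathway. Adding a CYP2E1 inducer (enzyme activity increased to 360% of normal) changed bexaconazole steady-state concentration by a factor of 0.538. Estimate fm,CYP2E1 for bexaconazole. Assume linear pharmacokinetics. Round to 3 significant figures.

0.330

Write x for the fraction cleared via CYP2E1. The observed steady-state concentration change means clearance rose to 1/0.538 = 1.859 of baseline.
Setting x·3.6 + (1 − x) = 1.859 and solving: x = (1.859 − 1)/(3.6 − 1) = 0.330.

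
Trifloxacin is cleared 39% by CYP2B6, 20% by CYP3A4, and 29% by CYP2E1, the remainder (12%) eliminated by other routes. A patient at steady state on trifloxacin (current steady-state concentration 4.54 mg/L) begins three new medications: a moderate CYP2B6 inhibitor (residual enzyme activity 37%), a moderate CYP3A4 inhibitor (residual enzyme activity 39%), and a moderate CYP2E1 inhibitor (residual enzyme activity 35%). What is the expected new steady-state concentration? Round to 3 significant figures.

The CYP2B6 pathway (39% of clearance) falls to 0.37× activity: 0.39 × 0.37 = 0.1443.
The CYP3A4 pathway (20% of clearance) falls to 0.39× activity: 0.2 × 0.39 = 0.078.
The CYP2E1 pathway (29% of clearance) falls to 0.35× activity: 0.29 × 0.35 = 0.1015.
The remaining 12% of clearance is unaffected.
CL_new/CL_old = 0.1443 + 0.078 + 0.1015 + 0.12 = 0.4438.
Dividing the baseline by the relative clearance: 4.54 / 0.4438 = 10.2 mg/L.

10.2 mg/L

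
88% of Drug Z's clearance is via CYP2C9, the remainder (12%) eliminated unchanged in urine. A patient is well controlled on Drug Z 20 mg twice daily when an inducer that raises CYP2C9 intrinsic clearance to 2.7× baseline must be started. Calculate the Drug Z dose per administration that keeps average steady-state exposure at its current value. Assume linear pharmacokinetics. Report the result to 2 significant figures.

CYP2C9: 0.88 × 2.7 = 2.376
Other: 0.12 (unchanged)
Relative clearance = 2.376 + 0.12 = 2.496.
Exposure is unchanged when dose changes in proportion to clearance. New dose = 20 mg × 2.496 = 50 mg.

50 mg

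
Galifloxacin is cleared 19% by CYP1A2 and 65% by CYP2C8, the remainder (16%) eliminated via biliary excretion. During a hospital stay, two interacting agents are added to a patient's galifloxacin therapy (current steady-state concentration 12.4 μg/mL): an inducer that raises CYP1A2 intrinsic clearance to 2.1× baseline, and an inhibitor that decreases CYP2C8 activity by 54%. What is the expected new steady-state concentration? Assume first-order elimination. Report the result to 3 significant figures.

CYP1A2: 0.19 × 2.1 = 0.399
CYP2C8: 0.65 × 0.46 = 0.299
Other: 0.16 (unchanged)
Relative clearance = 0.399 + 0.299 + 0.16 = 0.858.
Dividing the baseline by the relative clearance: 12.4 / 0.858 = 14.5 μg/mL.

14.5 μg/mL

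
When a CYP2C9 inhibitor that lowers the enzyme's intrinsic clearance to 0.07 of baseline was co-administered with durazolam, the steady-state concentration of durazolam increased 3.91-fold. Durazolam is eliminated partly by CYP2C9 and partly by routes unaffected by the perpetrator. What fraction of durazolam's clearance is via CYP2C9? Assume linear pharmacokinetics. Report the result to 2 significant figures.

Let x = fm,CYP2C9. Because steady-state concentration ∝ 1/CL, relative clearance fell to 1/3.91 = 0.2558.
Only the CYP2C9 route changed, so 0.2558 = x·0.07 + (1 − x), giving x = 0.80.

0.80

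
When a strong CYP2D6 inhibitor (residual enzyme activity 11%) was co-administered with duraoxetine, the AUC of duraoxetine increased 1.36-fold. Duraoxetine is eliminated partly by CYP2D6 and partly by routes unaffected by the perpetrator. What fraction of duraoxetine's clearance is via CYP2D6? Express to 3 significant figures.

0.297

Let fm be the CYP2D6 fraction. New clearance relative to baseline = fm × 0.11 + (1 − fm).
AUC ratio = 1 / (new CL fraction), so new CL fraction = 1 / 1.36 = 0.7353.
fm × 0.11 + 1 − fm = 0.7353  ⇒  fm × (0.11 − 1) = −0.2647  ⇒  fm = 0.297.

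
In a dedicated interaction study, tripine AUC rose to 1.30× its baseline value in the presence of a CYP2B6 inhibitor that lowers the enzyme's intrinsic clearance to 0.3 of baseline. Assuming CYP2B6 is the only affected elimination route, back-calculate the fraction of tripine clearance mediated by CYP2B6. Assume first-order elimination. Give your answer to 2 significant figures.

0.33

Let fm be the CYP2B6 fraction. New clearance relative to baseline = fm × 0.3 + (1 − fm).
AUC ratio = 1 / (new CL fraction), so new CL fraction = 1 / 1.30 = 0.7692.
fm × 0.3 + 1 − fm = 0.7692  ⇒  fm × (0.3 − 1) = −0.2308  ⇒  fm = 0.33.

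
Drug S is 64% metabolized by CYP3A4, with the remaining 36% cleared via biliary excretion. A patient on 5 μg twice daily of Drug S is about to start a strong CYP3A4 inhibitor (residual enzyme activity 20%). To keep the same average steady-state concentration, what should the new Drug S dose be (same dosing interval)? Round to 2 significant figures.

The CYP3A4 pathway (64% of clearance) falls to 0.2× activity: 0.64 × 0.2 = 0.128.
The remaining 36% of clearance is unaffected.
CL_new/CL_old = 0.128 + 0.36 = 0.488.
Exposure is unchanged when dose changes in proportion to clearance. New dose = 5 μg × 0.488 = 2.4 μg.

2.4 μg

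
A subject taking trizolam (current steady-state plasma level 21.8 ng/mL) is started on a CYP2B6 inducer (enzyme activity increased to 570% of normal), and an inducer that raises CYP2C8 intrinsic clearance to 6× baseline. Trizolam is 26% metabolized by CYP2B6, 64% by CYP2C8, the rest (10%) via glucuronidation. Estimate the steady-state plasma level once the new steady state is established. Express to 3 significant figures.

CYP2B6: 0.26 × 5.7 = 1.482
CYP2C8: 0.64 × 6 = 3.84
Other: 0.1 (unchanged)
Relative clearance = 1.482 + 3.84 + 0.1 = 5.422.
Steady-state plasma level ∝ 1/CL: new value = 21.8 / 5.422 = 4.02 ng/mL.

4.02 ng/mL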